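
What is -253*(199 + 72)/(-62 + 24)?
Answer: 68563/38 ≈ 1804.3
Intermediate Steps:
-253*(199 + 72)/(-62 + 24) = -253/((-38/271)) = -253/((-38*1/271)) = -253/(-38/271) = -253*(-271/38) = 68563/38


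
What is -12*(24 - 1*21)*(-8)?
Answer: 288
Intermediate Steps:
-12*(24 - 1*21)*(-8) = -12*(24 - 21)*(-8) = -12*3*(-8) = -36*(-8) = 288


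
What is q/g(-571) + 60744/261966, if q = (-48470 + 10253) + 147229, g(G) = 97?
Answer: 4760554960/4235117 ≈ 1124.1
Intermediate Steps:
q = 109012 (q = -38217 + 147229 = 109012)
q/g(-571) + 60744/261966 = 109012/97 + 60744/261966 = 109012*(1/97) + 60744*(1/261966) = 109012/97 + 10124/43661 = 4760554960/4235117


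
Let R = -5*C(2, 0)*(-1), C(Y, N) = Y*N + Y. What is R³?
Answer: 1000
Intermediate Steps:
C(Y, N) = Y + N*Y (C(Y, N) = N*Y + Y = Y + N*Y)
R = 10 (R = -10*(1 + 0)*(-1) = -10*(-1) = 10)
R³ = 10³ = 1000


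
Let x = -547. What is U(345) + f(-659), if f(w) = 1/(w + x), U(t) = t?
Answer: 416069/1206 ≈ 345.00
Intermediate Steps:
f(w) = 1/(-547 + w) (f(w) = 1/(w - 547) = 1/(-547 + w))
U(345) + f(-659) = 345 + 1/(-547 - 659) = 345 + 1/(-1206) = 345 - 1/1206 = 416069/1206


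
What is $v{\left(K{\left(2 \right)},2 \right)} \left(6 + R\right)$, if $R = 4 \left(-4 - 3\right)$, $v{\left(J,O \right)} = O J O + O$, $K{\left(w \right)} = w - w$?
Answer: $-44$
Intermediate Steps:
$K{\left(w \right)} = 0$
$v{\left(J,O \right)} = O + J O^{2}$ ($v{\left(J,O \right)} = J O O + O = J O^{2} + O = O + J O^{2}$)
$R = -28$ ($R = 4 \left(-7\right) = -28$)
$v{\left(K{\left(2 \right)},2 \right)} \left(6 + R\right) = 2 \left(1 + 0 \cdot 2\right) \left(6 - 28\right) = 2 \left(1 + 0\right) \left(-22\right) = 2 \cdot 1 \left(-22\right) = 2 \left(-22\right) = -44$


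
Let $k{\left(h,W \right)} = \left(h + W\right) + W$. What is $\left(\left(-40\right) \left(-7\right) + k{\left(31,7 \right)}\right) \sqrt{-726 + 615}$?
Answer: $325 i \sqrt{111} \approx 3424.1 i$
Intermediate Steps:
$k{\left(h,W \right)} = h + 2 W$ ($k{\left(h,W \right)} = \left(W + h\right) + W = h + 2 W$)
$\left(\left(-40\right) \left(-7\right) + k{\left(31,7 \right)}\right) \sqrt{-726 + 615} = \left(\left(-40\right) \left(-7\right) + \left(31 + 2 \cdot 7\right)\right) \sqrt{-726 + 615} = \left(280 + \left(31 + 14\right)\right) \sqrt{-111} = \left(280 + 45\right) i \sqrt{111} = 325 i \sqrt{111}$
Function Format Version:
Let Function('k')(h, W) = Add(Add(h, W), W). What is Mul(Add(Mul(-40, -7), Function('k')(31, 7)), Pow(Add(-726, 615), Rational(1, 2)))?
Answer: Mul(325, I, Pow(111, Rational(1, 2))) ≈ Mul(3424.1, I)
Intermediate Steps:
Function('k')(h, W) = Add(h, Mul(2, W)) (Function('k')(h, W) = Add(Add(W, h), W) = Add(h, Mul(2, W)))
Mul(Add(Mul(-40, -7), Function('k')(31, 7)), Pow(Add(-726, 615), Rational(1, 2))) = Mul(Add(Mul(-40, -7), Add(31, Mul(2, 7))), Pow(Add(-726, 615), Rational(1, 2))) = Mul(Add(280, Add(31, 14)), Pow(-111, Rational(1, 2))) = Mul(Add(280, 45), Mul(I, Pow(111, Rational(1, 2)))) = Mul(325, Mul(I, Pow(111, Rational(1, 2)))) = Mul(325, I, Pow(111, Rational(1, 2)))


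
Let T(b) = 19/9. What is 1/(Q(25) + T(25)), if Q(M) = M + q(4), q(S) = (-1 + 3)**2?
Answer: 9/280 ≈ 0.032143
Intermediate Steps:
q(S) = 4 (q(S) = 2**2 = 4)
T(b) = 19/9 (T(b) = 19*(1/9) = 19/9)
Q(M) = 4 + M (Q(M) = M + 4 = 4 + M)
1/(Q(25) + T(25)) = 1/((4 + 25) + 19/9) = 1/(29 + 19/9) = 1/(280/9) = 9/280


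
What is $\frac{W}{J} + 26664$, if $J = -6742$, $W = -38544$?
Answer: $\frac{89903616}{3371} \approx 26670.0$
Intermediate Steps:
$\frac{W}{J} + 26664 = - \frac{38544}{-6742} + 26664 = \left(-38544\right) \left(- \frac{1}{6742}\right) + 26664 = \frac{19272}{3371} + 26664 = \frac{89903616}{3371}$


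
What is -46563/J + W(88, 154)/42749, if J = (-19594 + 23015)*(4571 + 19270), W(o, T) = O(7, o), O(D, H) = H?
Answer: 157174657/105654880233 ≈ 0.0014876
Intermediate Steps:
W(o, T) = o
J = 81560061 (J = 3421*23841 = 81560061)
-46563/J + W(88, 154)/42749 = -46563/81560061 + 88/42749 = -46563*1/81560061 + 88*(1/42749) = -1411/2471517 + 88/42749 = 157174657/105654880233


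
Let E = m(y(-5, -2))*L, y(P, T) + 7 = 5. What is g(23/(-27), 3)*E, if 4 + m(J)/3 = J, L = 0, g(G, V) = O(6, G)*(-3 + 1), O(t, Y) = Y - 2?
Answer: 0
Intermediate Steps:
O(t, Y) = -2 + Y
y(P, T) = -2 (y(P, T) = -7 + 5 = -2)
g(G, V) = 4 - 2*G (g(G, V) = (-2 + G)*(-3 + 1) = (-2 + G)*(-2) = 4 - 2*G)
m(J) = -12 + 3*J
E = 0 (E = (-12 + 3*(-2))*0 = (-12 - 6)*0 = -18*0 = 0)
g(23/(-27), 3)*E = (4 - 46/(-27))*0 = (4 - 46*(-1)/27)*0 = (4 - 2*(-23/27))*0 = (4 + 46/27)*0 = (154/27)*0 = 0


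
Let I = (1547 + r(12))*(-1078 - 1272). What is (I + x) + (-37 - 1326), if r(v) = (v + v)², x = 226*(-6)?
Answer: -4991769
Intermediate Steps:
x = -1356
r(v) = 4*v² (r(v) = (2*v)² = 4*v²)
I = -4989050 (I = (1547 + 4*12²)*(-1078 - 1272) = (1547 + 4*144)*(-2350) = (1547 + 576)*(-2350) = 2123*(-2350) = -4989050)
(I + x) + (-37 - 1326) = (-4989050 - 1356) + (-37 - 1326) = -4990406 - 1363 = -4991769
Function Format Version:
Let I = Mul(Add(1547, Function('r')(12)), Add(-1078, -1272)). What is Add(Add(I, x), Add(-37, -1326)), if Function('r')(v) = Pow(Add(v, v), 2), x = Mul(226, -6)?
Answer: -4991769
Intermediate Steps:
x = -1356
Function('r')(v) = Mul(4, Pow(v, 2)) (Function('r')(v) = Pow(Mul(2, v), 2) = Mul(4, Pow(v, 2)))
I = -4989050 (I = Mul(Add(1547, Mul(4, Pow(12, 2))), Add(-1078, -1272)) = Mul(Add(1547, Mul(4, 144)), -2350) = Mul(Add(1547, 576), -2350) = Mul(2123, -2350) = -4989050)
Add(Add(I, x), Add(-37, -1326)) = Add(Add(-4989050, -1356), Add(-37, -1326)) = Add(-4990406, -1363) = -4991769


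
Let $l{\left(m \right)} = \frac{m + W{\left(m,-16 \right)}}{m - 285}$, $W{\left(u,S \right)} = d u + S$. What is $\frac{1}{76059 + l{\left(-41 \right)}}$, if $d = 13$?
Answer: $\frac{163}{12397912} \approx 1.3147 \cdot 10^{-5}$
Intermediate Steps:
$W{\left(u,S \right)} = S + 13 u$ ($W{\left(u,S \right)} = 13 u + S = S + 13 u$)
$l{\left(m \right)} = \frac{-16 + 14 m}{-285 + m}$ ($l{\left(m \right)} = \frac{m + \left(-16 + 13 m\right)}{m - 285} = \frac{-16 + 14 m}{-285 + m}$)
$\frac{1}{76059 + l{\left(-41 \right)}} = \frac{1}{76059 + \frac{2 \left(-8 + 7 \left(-41\right)\right)}{-285 - 41}} = \frac{1}{76059 + \frac{2 \left(-8 - 287\right)}{-326}} = \frac{1}{76059 + 2 \left(- \frac{1}{326}\right) \left(-295\right)} = \frac{1}{76059 + \frac{295}{163}} = \frac{1}{\frac{12397912}{163}} = \frac{163}{12397912}$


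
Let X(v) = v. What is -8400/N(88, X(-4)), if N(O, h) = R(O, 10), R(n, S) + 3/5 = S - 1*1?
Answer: -1000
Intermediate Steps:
R(n, S) = -8/5 + S (R(n, S) = -3/5 + (S - 1*1) = -3/5 + (S - 1) = -3/5 + (-1 + S) = -8/5 + S)
N(O, h) = 42/5 (N(O, h) = -8/5 + 10 = 42/5)
-8400/N(88, X(-4)) = -8400/42/5 = -8400*5/42 = -1000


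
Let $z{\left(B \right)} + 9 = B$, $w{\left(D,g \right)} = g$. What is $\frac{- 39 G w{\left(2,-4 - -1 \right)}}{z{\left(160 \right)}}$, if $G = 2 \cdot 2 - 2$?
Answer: $\frac{234}{151} \approx 1.5497$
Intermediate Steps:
$G = 2$ ($G = 4 - 2 = 2$)
$z{\left(B \right)} = -9 + B$
$\frac{- 39 G w{\left(2,-4 - -1 \right)}}{z{\left(160 \right)}} = \frac{\left(-39\right) 2 \left(-4 - -1\right)}{-9 + 160} = \frac{\left(-78\right) \left(-4 + 1\right)}{151} = \left(-78\right) \left(-3\right) \frac{1}{151} = 234 \cdot \frac{1}{151} = \frac{234}{151}$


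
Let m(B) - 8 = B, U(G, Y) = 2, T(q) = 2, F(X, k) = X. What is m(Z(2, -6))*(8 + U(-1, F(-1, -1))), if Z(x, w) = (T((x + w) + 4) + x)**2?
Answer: 240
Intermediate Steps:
Z(x, w) = (2 + x)**2
m(B) = 8 + B
m(Z(2, -6))*(8 + U(-1, F(-1, -1))) = (8 + (2 + 2)**2)*(8 + 2) = (8 + 4**2)*10 = (8 + 16)*10 = 24*10 = 240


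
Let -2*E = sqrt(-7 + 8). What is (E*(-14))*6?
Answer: 42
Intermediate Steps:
E = -1/2 (E = -sqrt(-7 + 8)/2 = -sqrt(1)/2 = -1/2*1 = -1/2 ≈ -0.50000)
(E*(-14))*6 = -1/2*(-14)*6 = 7*6 = 42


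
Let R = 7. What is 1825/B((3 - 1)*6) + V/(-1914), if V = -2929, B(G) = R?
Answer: 121157/462 ≈ 262.24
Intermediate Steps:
B(G) = 7
1825/B((3 - 1)*6) + V/(-1914) = 1825/7 - 2929/(-1914) = 1825*(⅐) - 2929*(-1/1914) = 1825/7 + 101/66 = 121157/462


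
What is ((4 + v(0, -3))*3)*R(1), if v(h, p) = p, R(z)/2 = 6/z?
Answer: 36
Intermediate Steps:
R(z) = 12/z (R(z) = 2*(6/z) = 12/z)
((4 + v(0, -3))*3)*R(1) = ((4 - 3)*3)*(12/1) = (1*3)*(12*1) = 3*12 = 36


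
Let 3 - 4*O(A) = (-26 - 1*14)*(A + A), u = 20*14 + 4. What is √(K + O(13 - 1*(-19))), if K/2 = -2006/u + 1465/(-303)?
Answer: √1142126525319/43026 ≈ 24.839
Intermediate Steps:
u = 284 (u = 280 + 4 = 284)
K = -511939/21513 (K = 2*(-2006/284 + 1465/(-303)) = 2*(-2006*1/284 + 1465*(-1/303)) = 2*(-1003/142 - 1465/303) = 2*(-511939/43026) = -511939/21513 ≈ -23.797)
O(A) = ¾ + 20*A (O(A) = ¾ - (-26 - 1*14)*(A + A)/4 = ¾ - (-26 - 14)*2*A/4 = ¾ - (-10)*2*A = ¾ - (-20)*A = ¾ + 20*A)
√(K + O(13 - 1*(-19))) = √(-511939/21513 + (¾ + 20*(13 - 1*(-19)))) = √(-511939/21513 + (¾ + 20*(13 + 19))) = √(-511939/21513 + (¾ + 20*32)) = √(-511939/21513 + (¾ + 640)) = √(-511939/21513 + 2563/4) = √(53090063/86052) = √1142126525319/43026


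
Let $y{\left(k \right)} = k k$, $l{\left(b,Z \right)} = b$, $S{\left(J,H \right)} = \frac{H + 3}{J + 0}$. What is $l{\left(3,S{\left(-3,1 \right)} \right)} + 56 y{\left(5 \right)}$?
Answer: $1403$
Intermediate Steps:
$S{\left(J,H \right)} = \frac{3 + H}{J}$
$y{\left(k \right)} = k^{2}$
$l{\left(3,S{\left(-3,1 \right)} \right)} + 56 y{\left(5 \right)} = 3 + 56 \cdot 5^{2} = 3 + 56 \cdot 25 = 3 + 1400 = 1403$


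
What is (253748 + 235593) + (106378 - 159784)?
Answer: 435935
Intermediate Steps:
(253748 + 235593) + (106378 - 159784) = 489341 - 53406 = 435935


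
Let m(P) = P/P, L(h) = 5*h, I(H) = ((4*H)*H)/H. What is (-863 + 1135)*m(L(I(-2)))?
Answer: 272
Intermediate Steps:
I(H) = 4*H (I(H) = (4*H²)/H = 4*H)
m(P) = 1
(-863 + 1135)*m(L(I(-2))) = (-863 + 1135)*1 = 272*1 = 272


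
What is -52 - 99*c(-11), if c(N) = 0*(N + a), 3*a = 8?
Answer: -52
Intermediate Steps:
a = 8/3 (a = (1/3)*8 = 8/3 ≈ 2.6667)
c(N) = 0 (c(N) = 0*(N + 8/3) = 0*(8/3 + N) = 0)
-52 - 99*c(-11) = -52 - 99*0 = -52 + 0 = -52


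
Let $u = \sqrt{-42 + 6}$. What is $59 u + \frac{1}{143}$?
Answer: $\frac{1}{143} + 354 i \approx 0.006993 + 354.0 i$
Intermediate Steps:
$u = 6 i$ ($u = \sqrt{-36} = 6 i \approx 6.0 i$)
$59 u + \frac{1}{143} = 59 \cdot 6 i + \frac{1}{143} = 354 i + \frac{1}{143} = \frac{1}{143} + 354 i$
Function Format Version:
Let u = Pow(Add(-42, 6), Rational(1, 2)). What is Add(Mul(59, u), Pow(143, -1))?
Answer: Add(Rational(1, 143), Mul(354, I)) ≈ Add(0.0069930, Mul(354.00, I))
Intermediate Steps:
u = Mul(6, I) (u = Pow(-36, Rational(1, 2)) = Mul(6, I) ≈ Mul(6.0000, I))
Add(Mul(59, u), Pow(143, -1)) = Add(Mul(59, Mul(6, I)), Pow(143, -1)) = Add(Mul(354, I), Rational(1, 143)) = Add(Rational(1, 143), Mul(354, I))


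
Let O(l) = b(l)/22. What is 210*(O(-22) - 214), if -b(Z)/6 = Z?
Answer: -43680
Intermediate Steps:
b(Z) = -6*Z
O(l) = -3*l/11 (O(l) = -6*l/22 = -6*l*(1/22) = -3*l/11)
210*(O(-22) - 214) = 210*(-3/11*(-22) - 214) = 210*(6 - 214) = 210*(-208) = -43680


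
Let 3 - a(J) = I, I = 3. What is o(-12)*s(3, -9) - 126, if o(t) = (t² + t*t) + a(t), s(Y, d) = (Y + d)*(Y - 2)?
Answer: -1854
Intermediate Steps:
s(Y, d) = (-2 + Y)*(Y + d) (s(Y, d) = (Y + d)*(-2 + Y) = (-2 + Y)*(Y + d))
a(J) = 0 (a(J) = 3 - 1*3 = 3 - 3 = 0)
o(t) = 2*t² (o(t) = (t² + t*t) + 0 = (t² + t²) + 0 = 2*t² + 0 = 2*t²)
o(-12)*s(3, -9) - 126 = (2*(-12)²)*(3² - 2*3 - 2*(-9) + 3*(-9)) - 126 = (2*144)*(9 - 6 + 18 - 27) - 126 = 288*(-6) - 126 = -1728 - 126 = -1854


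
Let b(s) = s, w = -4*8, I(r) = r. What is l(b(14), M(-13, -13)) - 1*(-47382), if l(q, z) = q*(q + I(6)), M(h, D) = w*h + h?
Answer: 47662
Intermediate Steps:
w = -32
M(h, D) = -31*h (M(h, D) = -32*h + h = -31*h)
l(q, z) = q*(6 + q) (l(q, z) = q*(q + 6) = q*(6 + q))
l(b(14), M(-13, -13)) - 1*(-47382) = 14*(6 + 14) - 1*(-47382) = 14*20 + 47382 = 280 + 47382 = 47662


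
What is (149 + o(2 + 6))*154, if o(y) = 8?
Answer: 24178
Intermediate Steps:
(149 + o(2 + 6))*154 = (149 + 8)*154 = 157*154 = 24178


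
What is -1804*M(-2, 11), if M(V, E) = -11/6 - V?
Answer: -902/3 ≈ -300.67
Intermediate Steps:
M(V, E) = -11/6 - V (M(V, E) = -11*⅙ - V = -11/6 - V)
-1804*M(-2, 11) = -1804*(-11/6 - 1*(-2)) = -1804*(-11/6 + 2) = -1804*⅙ = -902/3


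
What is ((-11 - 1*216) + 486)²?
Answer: 67081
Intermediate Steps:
((-11 - 1*216) + 486)² = ((-11 - 216) + 486)² = (-227 + 486)² = 259² = 67081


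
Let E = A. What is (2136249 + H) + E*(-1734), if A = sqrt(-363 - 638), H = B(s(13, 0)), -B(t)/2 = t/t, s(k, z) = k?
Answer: 2136247 - 1734*I*sqrt(1001) ≈ 2.1362e+6 - 54861.0*I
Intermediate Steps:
B(t) = -2 (B(t) = -2*t/t = -2*1 = -2)
H = -2
A = I*sqrt(1001) (A = sqrt(-1001) = I*sqrt(1001) ≈ 31.639*I)
E = I*sqrt(1001) ≈ 31.639*I
(2136249 + H) + E*(-1734) = (2136249 - 2) + (I*sqrt(1001))*(-1734) = 2136247 - 1734*I*sqrt(1001)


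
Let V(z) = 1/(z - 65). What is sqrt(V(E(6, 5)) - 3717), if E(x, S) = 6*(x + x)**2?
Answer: I*sqrt(2372935718)/799 ≈ 60.967*I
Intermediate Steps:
E(x, S) = 24*x**2 (E(x, S) = 6*(2*x)**2 = 6*(4*x**2) = 24*x**2)
V(z) = 1/(-65 + z)
sqrt(V(E(6, 5)) - 3717) = sqrt(1/(-65 + 24*6**2) - 3717) = sqrt(1/(-65 + 24*36) - 3717) = sqrt(1/(-65 + 864) - 3717) = sqrt(1/799 - 3717) = sqrt(-2969882/799) = I*sqrt(2372935718)/799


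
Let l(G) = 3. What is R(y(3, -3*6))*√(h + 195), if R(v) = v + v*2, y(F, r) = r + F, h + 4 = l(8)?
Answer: -45*√194 ≈ -626.78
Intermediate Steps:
h = -1 (h = -4 + 3 = -1)
y(F, r) = F + r
R(v) = 3*v (R(v) = v + 2*v = 3*v)
R(y(3, -3*6))*√(h + 195) = (3*(3 - 3*6))*√(-1 + 195) = (3*(3 - 18))*√194 = (3*(-15))*√194 = -45*√194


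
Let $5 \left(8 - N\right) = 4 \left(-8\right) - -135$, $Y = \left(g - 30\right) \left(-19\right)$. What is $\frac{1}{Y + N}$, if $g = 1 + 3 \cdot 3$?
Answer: $\frac{5}{1837} \approx 0.0027218$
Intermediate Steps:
$g = 10$ ($g = 1 + 9 = 10$)
$Y = 380$ ($Y = \left(10 - 30\right) \left(-19\right) = \left(-20\right) \left(-19\right) = 380$)
$N = - \frac{63}{5}$ ($N = 8 - \frac{4 \left(-8\right) - -135}{5} = 8 - \frac{-32 + 135}{5} = 8 - \frac{103}{5} = - \frac{63}{5} \approx -12.6$)
$\frac{1}{Y + N} = \frac{1}{380 - \frac{63}{5}} = \frac{1}{\frac{1837}{5}} = \frac{5}{1837}$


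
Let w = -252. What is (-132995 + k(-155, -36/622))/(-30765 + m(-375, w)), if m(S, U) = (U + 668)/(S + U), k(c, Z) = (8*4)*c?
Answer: 86497785/19290071 ≈ 4.4841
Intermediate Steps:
k(c, Z) = 32*c
m(S, U) = (668 + U)/(S + U)
(-132995 + k(-155, -36/622))/(-30765 + m(-375, w)) = (-132995 + 32*(-155))/(-30765 + (668 - 252)/(-375 - 252)) = (-132995 - 4960)/(-30765 + 416/(-627)) = -137955/(-30765 - 1/627*416) = -137955/(-30765 - 416/627) = -137955/(-19290071/627) = -137955*(-627/19290071) = 86497785/19290071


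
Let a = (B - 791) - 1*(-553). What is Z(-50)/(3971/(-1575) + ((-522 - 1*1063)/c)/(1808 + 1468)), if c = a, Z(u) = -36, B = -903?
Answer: 3364124400/235567747 ≈ 14.281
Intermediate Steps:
a = -1141 (a = (-903 - 791) - 1*(-553) = -1694 + 553 = -1141)
c = -1141
Z(-50)/(3971/(-1575) + ((-522 - 1*1063)/c)/(1808 + 1468)) = -36/(3971/(-1575) + ((-522 - 1*1063)/(-1141))/(1808 + 1468)) = -36/(3971*(-1/1575) + ((-522 - 1063)*(-1/1141))/3276) = -36/(-3971/1575 - 1585*(-1/1141)*(1/3276)) = -36/(-3971/1575 + (1585/1141)*(1/3276)) = -36/(-3971/1575 + 1585/3737916) = -36/(-235567747/93447900) = -36*(-93447900/235567747) = 3364124400/235567747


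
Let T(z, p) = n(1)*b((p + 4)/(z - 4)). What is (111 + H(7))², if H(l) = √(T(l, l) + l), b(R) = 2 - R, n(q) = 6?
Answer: (111 + I*√3)² ≈ 12318.0 + 384.52*I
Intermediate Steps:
T(z, p) = 12 - 6*(4 + p)/(-4 + z) (T(z, p) = 6*(2 - (p + 4)/(z - 4)) = 6*(2 - (4 + p)/(-4 + z)) = 12 - 6*(4 + p)/(-4 + z))
H(l) = √(l + 6*(-12 + l)/(-4 + l)) (H(l) = √(6*(-12 - l + 2*l)/(-4 + l) + l) = √(6*(-12 + l)/(-4 + l) + l) = √(l + 6*(-12 + l)/(-4 + l)))
(111 + H(7))² = (111 + √((-72 + 7² + 2*7)/(-4 + 7)))² = (111 + √((-72 + 49 + 14)/3))² = (111 + √((⅓)*(-9)))² = (111 + √(-3))² = (111 + I*√3)²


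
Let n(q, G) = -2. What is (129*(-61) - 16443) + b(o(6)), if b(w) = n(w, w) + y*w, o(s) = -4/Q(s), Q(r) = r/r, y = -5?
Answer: -24294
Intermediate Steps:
Q(r) = 1
o(s) = -4 (o(s) = -4/1 = -4*1 = -4)
b(w) = -2 - 5*w
(129*(-61) - 16443) + b(o(6)) = (129*(-61) - 16443) + (-2 - 5*(-4)) = (-7869 - 16443) + (-2 + 20) = -24312 + 18 = -24294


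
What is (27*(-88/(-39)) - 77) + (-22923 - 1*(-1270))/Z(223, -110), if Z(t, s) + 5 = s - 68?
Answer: 243242/2379 ≈ 102.25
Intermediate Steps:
Z(t, s) = -73 + s (Z(t, s) = -5 + (s - 68) = -5 + (-68 + s) = -73 + s)
(27*(-88/(-39)) - 77) + (-22923 - 1*(-1270))/Z(223, -110) = (27*(-88/(-39)) - 77) + (-22923 - 1*(-1270))/(-73 - 110) = (27*(-88*(-1/39)) - 77) + (-22923 + 1270)/(-183) = (27*(88/39) - 77) - 21653*(-1/183) = (792/13 - 77) + 21653/183 = -209/13 + 21653/183 = 243242/2379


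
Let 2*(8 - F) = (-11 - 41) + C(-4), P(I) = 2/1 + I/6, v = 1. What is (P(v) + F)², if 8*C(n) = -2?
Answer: 758641/576 ≈ 1317.1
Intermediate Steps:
C(n) = -¼ (C(n) = (⅛)*(-2) = -¼)
P(I) = 2 + I/6 (P(I) = 2*1 + I*(⅙) = 2 + I/6)
F = 273/8 (F = 8 - ((-11 - 41) - ¼)/2 = 8 - (-52 - ¼)/2 = 8 - ½*(-209/4) = 8 + 209/8 = 273/8 ≈ 34.125)
(P(v) + F)² = ((2 + (⅙)*1) + 273/8)² = ((2 + ⅙) + 273/8)² = (13/6 + 273/8)² = (871/24)² = 758641/576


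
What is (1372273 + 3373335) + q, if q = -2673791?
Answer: 2071817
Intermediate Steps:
(1372273 + 3373335) + q = (1372273 + 3373335) - 2673791 = 4745608 - 2673791 = 2071817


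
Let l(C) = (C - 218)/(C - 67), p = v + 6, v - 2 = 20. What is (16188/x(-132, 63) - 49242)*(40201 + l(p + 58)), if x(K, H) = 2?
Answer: -31424192676/19 ≈ -1.6539e+9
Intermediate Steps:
v = 22 (v = 2 + 20 = 22)
p = 28 (p = 22 + 6 = 28)
l(C) = (-218 + C)/(-67 + C)
(16188/x(-132, 63) - 49242)*(40201 + l(p + 58)) = (16188/2 - 49242)*(40201 + (-218 + (28 + 58))/(-67 + (28 + 58))) = (16188*(1/2) - 49242)*(40201 + (-218 + 86)/(-67 + 86)) = (8094 - 49242)*(40201 - 132/19) = -41148*(40201 + (1/19)*(-132)) = -41148*(40201 - 132/19) = -41148*763687/19 = -31424192676/19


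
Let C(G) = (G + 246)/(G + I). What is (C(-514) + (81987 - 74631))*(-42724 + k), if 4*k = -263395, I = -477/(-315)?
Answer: -14326603442008/17937 ≈ -7.9872e+8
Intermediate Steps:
I = 53/35 (I = -477*(-1/315) = 53/35 ≈ 1.5143)
k = -263395/4 (k = (¼)*(-263395) = -263395/4 ≈ -65849.)
C(G) = (246 + G)/(53/35 + G) (C(G) = (G + 246)/(G + 53/35) = (246 + G)/(53/35 + G))
(C(-514) + (81987 - 74631))*(-42724 + k) = (35*(246 - 514)/(53 + 35*(-514)) + (81987 - 74631))*(-42724 - 263395/4) = (35*(-268)/(53 - 17990) + 7356)*(-434291/4) = (35*(-268)/(-17937) + 7356)*(-434291/4) = (35*(-1/17937)*(-268) + 7356)*(-434291/4) = (9380/17937 + 7356)*(-434291/4) = (131953952/17937)*(-434291/4) = -14326603442008/17937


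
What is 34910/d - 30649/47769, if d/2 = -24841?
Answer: -1595159704/1186629729 ≈ -1.3443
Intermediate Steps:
d = -49682 (d = 2*(-24841) = -49682)
34910/d - 30649/47769 = 34910/(-49682) - 30649/47769 = 34910*(-1/49682) - 30649*1/47769 = -17455/24841 - 30649/47769 = -1595159704/1186629729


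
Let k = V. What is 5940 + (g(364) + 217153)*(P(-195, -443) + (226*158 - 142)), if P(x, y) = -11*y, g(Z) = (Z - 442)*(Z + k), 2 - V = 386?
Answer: 8844540947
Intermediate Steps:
V = -384 (V = 2 - 1*386 = 2 - 386 = -384)
k = -384
g(Z) = (-442 + Z)*(-384 + Z) (g(Z) = (Z - 442)*(Z - 384) = (-442 + Z)*(-384 + Z))
5940 + (g(364) + 217153)*(P(-195, -443) + (226*158 - 142)) = 5940 + ((169728 + 364**2 - 826*364) + 217153)*(-11*(-443) + (226*158 - 142)) = 5940 + ((169728 + 132496 - 300664) + 217153)*(4873 + (35708 - 142)) = 5940 + (1560 + 217153)*(4873 + 35566) = 5940 + 218713*40439 = 5940 + 8844535007 = 8844540947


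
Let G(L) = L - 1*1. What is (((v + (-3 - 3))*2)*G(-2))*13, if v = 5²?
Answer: -1482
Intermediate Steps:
G(L) = -1 + L (G(L) = L - 1 = -1 + L)
v = 25
(((v + (-3 - 3))*2)*G(-2))*13 = (((25 + (-3 - 3))*2)*(-1 - 2))*13 = (((25 - 6)*2)*(-3))*13 = ((19*2)*(-3))*13 = (38*(-3))*13 = -114*13 = -1482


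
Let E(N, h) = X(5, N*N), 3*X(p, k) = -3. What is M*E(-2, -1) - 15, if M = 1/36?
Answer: -541/36 ≈ -15.028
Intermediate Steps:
M = 1/36 ≈ 0.027778
X(p, k) = -1 (X(p, k) = (⅓)*(-3) = -1)
E(N, h) = -1
M*E(-2, -1) - 15 = (1/36)*(-1) - 15 = -1/36 - 15 = -541/36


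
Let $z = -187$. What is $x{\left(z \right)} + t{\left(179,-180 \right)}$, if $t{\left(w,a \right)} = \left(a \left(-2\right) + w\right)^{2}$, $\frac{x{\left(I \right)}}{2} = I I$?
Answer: $360459$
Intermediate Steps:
$x{\left(I \right)} = 2 I^{2}$ ($x{\left(I \right)} = 2 I I = 2 I^{2}$)
$t{\left(w,a \right)} = \left(w - 2 a\right)^{2}$ ($t{\left(w,a \right)} = \left(- 2 a + w\right)^{2} = \left(w - 2 a\right)^{2}$)
$x{\left(z \right)} + t{\left(179,-180 \right)} = 2 \left(-187\right)^{2} + \left(\left(-1\right) 179 + 2 \left(-180\right)\right)^{2} = 2 \cdot 34969 + \left(-179 - 360\right)^{2} = 69938 + \left(-539\right)^{2} = 69938 + 290521 = 360459$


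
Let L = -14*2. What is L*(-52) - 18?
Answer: 1438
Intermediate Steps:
L = -28
L*(-52) - 18 = -28*(-52) - 18 = 1456 - 18 = 1438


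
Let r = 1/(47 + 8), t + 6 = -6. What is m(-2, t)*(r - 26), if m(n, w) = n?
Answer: 2858/55 ≈ 51.964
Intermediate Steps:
t = -12 (t = -6 - 6 = -12)
r = 1/55 ≈ 0.018182
m(-2, t)*(r - 26) = -2*(1/55 - 26) = -2*(-1429/55) = 2858/55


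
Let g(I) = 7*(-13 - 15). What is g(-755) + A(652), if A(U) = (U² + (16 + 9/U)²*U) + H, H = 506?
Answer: 386384409/652 ≈ 5.9261e+5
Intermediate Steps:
g(I) = -196 (g(I) = 7*(-28) = -196)
A(U) = 506 + U² + U*(16 + 9/U)² (A(U) = (U² + (16 + 9/U)²*U) + 506 = (U² + U*(16 + 9/U)²) + 506 = 506 + U² + U*(16 + 9/U)²)
g(-755) + A(652) = -196 + (506 + 652² + (9 + 16*652)²/652) = -196 + (506 + 425104 + (9 + 10432)²/652) = -196 + (506 + 425104 + (1/652)*10441²) = -196 + (506 + 425104 + (1/652)*109014481) = -196 + (506 + 425104 + 109014481/652) = -196 + 386512201/652 = 386384409/652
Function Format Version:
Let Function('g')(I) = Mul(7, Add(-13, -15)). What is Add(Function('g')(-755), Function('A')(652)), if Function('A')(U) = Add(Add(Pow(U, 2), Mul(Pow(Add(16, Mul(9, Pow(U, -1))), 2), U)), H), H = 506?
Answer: Rational(386384409, 652) ≈ 5.9261e+5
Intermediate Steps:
Function('g')(I) = -196 (Function('g')(I) = Mul(7, -28) = -196)
Function('A')(U) = Add(506, Pow(U, 2), Mul(U, Pow(Add(16, Mul(9, Pow(U, -1))), 2))) (Function('A')(U) = Add(Add(Pow(U, 2), Mul(Pow(Add(16, Mul(9, Pow(U, -1))), 2), U)), 506) = Add(Add(Pow(U, 2), Mul(U, Pow(Add(16, Mul(9, Pow(U, -1))), 2))), 506) = Add(506, Pow(U, 2), Mul(U, Pow(Add(16, Mul(9, Pow(U, -1))), 2))))
Add(Function('g')(-755), Function('A')(652)) = Add(-196, Add(506, Pow(652, 2), Mul(Pow(652, -1), Pow(Add(9, Mul(16, 652)), 2)))) = Add(-196, Add(506, 425104, Mul(Rational(1, 652), Pow(Add(9, 10432), 2)))) = Add(-196, Add(506, 425104, Mul(Rational(1, 652), Pow(10441, 2)))) = Add(-196, Add(506, 425104, Mul(Rational(1, 652), 109014481))) = Add(-196, Add(506, 425104, Rational(109014481, 652))) = Add(-196, Rational(386512201, 652)) = Rational(386384409, 652)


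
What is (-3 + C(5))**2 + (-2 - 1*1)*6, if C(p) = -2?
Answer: 7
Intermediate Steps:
(-3 + C(5))**2 + (-2 - 1*1)*6 = (-3 - 2)**2 + (-2 - 1*1)*6 = (-5)**2 + (-2 - 1)*6 = 25 - 3*6 = 25 - 18 = 7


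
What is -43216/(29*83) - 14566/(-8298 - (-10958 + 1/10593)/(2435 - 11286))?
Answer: -30340250901496946/1872947591580749 ≈ -16.199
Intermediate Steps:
-43216/(29*83) - 14566/(-8298 - (-10958 + 1/10593)/(2435 - 11286)) = -43216/2407 - 14566/(-8298 - (-10958 + 1/10593)/(-8851)) = -43216*1/2407 - 14566/(-8298 - (-116078093)*(-1)/(10593*8851)) = -43216/2407 - 14566/(-8298 - 1*116078093/93758643) = -43216/2407 - 14566/(-8298 - 116078093/93758643) = -43216/2407 - 14566/(-778125297707/93758643) = -43216/2407 - 14566*(-93758643/778125297707) = -43216/2407 + 1365688393938/778125297707 = -30340250901496946/1872947591580749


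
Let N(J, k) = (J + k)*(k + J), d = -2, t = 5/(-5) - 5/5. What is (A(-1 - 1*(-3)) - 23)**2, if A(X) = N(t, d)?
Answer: 49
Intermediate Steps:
t = -2 (t = 5*(-1/5) - 5*1/5 = -1 - 1 = -2)
N(J, k) = (J + k)**2 (N(J, k) = (J + k)*(J + k) = (J + k)**2)
A(X) = 16 (A(X) = (-2 - 2)**2 = (-4)**2 = 16)
(A(-1 - 1*(-3)) - 23)**2 = (16 - 23)**2 = (-7)**2 = 49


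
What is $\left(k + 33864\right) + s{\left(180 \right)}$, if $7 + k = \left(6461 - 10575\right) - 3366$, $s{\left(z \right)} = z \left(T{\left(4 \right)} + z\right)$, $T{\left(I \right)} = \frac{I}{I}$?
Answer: $58957$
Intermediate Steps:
$T{\left(I \right)} = 1$
$s{\left(z \right)} = z \left(1 + z\right)$
$k = -7487$ ($k = -7 + \left(\left(6461 - 10575\right) - 3366\right) = -7 - 7480 = -7487$)
$\left(k + 33864\right) + s{\left(180 \right)} = \left(-7487 + 33864\right) + 180 \left(1 + 180\right) = 26377 + 180 \cdot 181 = 26377 + 32580 = 58957$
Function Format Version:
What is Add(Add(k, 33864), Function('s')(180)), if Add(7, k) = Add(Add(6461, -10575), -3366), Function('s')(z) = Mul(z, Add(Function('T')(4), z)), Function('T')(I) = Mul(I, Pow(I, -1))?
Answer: 58957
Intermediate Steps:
Function('T')(I) = 1
Function('s')(z) = Mul(z, Add(1, z))
k = -7487 (k = Add(-7, Add(Add(6461, -10575), -3366)) = Add(-7, Add(-4114, -3366)) = Add(-7, -7480) = -7487)
Add(Add(k, 33864), Function('s')(180)) = Add(Add(-7487, 33864), Mul(180, Add(1, 180))) = Add(26377, Mul(180, 181)) = Add(26377, 32580) = 58957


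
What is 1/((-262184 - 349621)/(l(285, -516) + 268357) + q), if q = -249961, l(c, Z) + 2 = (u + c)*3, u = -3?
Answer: -269201/67290362966 ≈ -4.0006e-6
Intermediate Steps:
l(c, Z) = -11 + 3*c (l(c, Z) = -2 + (-3 + c)*3 = -2 + (-9 + 3*c) = -11 + 3*c)
1/((-262184 - 349621)/(l(285, -516) + 268357) + q) = 1/((-262184 - 349621)/((-11 + 3*285) + 268357) - 249961) = 1/(-611805/((-11 + 855) + 268357) - 249961) = 1/(-611805/(844 + 268357) - 249961) = 1/(-611805/269201 - 249961) = 1/(-67290362966/269201) = -269201/67290362966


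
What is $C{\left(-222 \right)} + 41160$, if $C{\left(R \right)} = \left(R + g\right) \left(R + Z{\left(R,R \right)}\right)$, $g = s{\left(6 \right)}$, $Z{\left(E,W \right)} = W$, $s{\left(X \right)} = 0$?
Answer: $139728$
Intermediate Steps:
$g = 0$
$C{\left(R \right)} = 2 R^{2}$ ($C{\left(R \right)} = \left(R + 0\right) \left(R + R\right) = R 2 R = 2 R^{2}$)
$C{\left(-222 \right)} + 41160 = 2 \left(-222\right)^{2} + 41160 = 2 \cdot 49284 + 41160 = 98568 + 41160 = 139728$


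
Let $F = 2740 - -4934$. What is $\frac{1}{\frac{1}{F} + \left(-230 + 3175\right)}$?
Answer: $\frac{7674}{22599931} \approx 0.00033956$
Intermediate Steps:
$F = 7674$ ($F = 2740 + 4934 = 7674$)
$\frac{1}{\frac{1}{F} + \left(-230 + 3175\right)} = \frac{1}{\frac{1}{7674} + \left(-230 + 3175\right)} = \frac{1}{\frac{1}{7674} + 2945} = \frac{1}{\frac{22599931}{7674}} = \frac{7674}{22599931}$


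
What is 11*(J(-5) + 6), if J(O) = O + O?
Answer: -44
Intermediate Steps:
J(O) = 2*O
11*(J(-5) + 6) = 11*(2*(-5) + 6) = 11*(-10 + 6) = 11*(-4) = -44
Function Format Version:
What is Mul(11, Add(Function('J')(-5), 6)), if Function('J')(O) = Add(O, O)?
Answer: -44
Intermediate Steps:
Function('J')(O) = Mul(2, O)
Mul(11, Add(Function('J')(-5), 6)) = Mul(11, Add(Mul(2, -5), 6)) = Mul(11, Add(-10, 6)) = Mul(11, -4) = -44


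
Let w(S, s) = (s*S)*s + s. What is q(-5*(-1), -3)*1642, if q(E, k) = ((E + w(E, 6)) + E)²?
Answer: 63079072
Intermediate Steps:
w(S, s) = s + S*s² (w(S, s) = (S*s)*s + s = S*s² + s = s + S*s²)
q(E, k) = (6 + 38*E)² (q(E, k) = ((E + 6*(1 + E*6)) + E)² = ((E + 6*(1 + 6*E)) + E)² = ((E + (6 + 36*E)) + E)² = ((6 + 37*E) + E)² = (6 + 38*E)²)
q(-5*(-1), -3)*1642 = (4*(3 + 19*(-5*(-1)))²)*1642 = (4*(3 + 19*5)²)*1642 = (4*(3 + 95)²)*1642 = (4*98²)*1642 = (4*9604)*1642 = 38416*1642 = 63079072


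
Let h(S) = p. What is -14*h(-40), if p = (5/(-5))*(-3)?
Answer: -42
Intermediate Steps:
p = 3 (p = (5*(-1/5))*(-3) = -1*(-3) = 3)
h(S) = 3
-14*h(-40) = -14*3 = -42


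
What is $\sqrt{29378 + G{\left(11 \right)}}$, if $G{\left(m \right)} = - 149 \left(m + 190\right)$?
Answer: $i \sqrt{571} \approx 23.896 i$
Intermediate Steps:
$G{\left(m \right)} = -28310 - 149 m$ ($G{\left(m \right)} = - 149 \left(190 + m\right) = -28310 - 149 m$)
$\sqrt{29378 + G{\left(11 \right)}} = \sqrt{29378 - 29949} = \sqrt{-571} = i \sqrt{571}$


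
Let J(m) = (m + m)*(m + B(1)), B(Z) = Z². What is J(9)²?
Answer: 32400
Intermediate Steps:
J(m) = 2*m*(1 + m) (J(m) = (m + m)*(m + 1²) = (2*m)*(m + 1) = (2*m)*(1 + m) = 2*m*(1 + m))
J(9)² = (2*9*(1 + 9))² = (2*9*10)² = 180² = 32400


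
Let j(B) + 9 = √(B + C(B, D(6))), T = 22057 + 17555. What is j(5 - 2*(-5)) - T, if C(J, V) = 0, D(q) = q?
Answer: -39621 + √15 ≈ -39617.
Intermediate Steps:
T = 39612
j(B) = -9 + √B (j(B) = -9 + √(B + 0) = -9 + √B)
j(5 - 2*(-5)) - T = (-9 + √(5 - 2*(-5))) - 1*39612 = (-9 + √(5 + 10)) - 39612 = (-9 + √15) - 39612 = -39621 + √15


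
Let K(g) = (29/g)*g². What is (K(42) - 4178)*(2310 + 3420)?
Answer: -16960800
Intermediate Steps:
K(g) = 29*g
(K(42) - 4178)*(2310 + 3420) = (29*42 - 4178)*(2310 + 3420) = (1218 - 4178)*5730 = -2960*5730 = -16960800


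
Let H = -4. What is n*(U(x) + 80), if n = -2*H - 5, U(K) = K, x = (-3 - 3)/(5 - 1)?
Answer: 471/2 ≈ 235.50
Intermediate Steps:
x = -3/2 (x = -6/4 = -6*¼ = -3/2 ≈ -1.5000)
n = 3 (n = -2*(-4) - 5 = 8 - 5 = 3)
n*(U(x) + 80) = 3*(-3/2 + 80) = 3*(157/2) = 471/2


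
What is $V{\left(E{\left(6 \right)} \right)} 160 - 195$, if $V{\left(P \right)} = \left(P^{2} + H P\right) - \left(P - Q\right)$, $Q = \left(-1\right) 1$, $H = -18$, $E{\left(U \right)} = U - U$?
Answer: $-355$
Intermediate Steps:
$E{\left(U \right)} = 0$
$Q = -1$
$V{\left(P \right)} = -1 + P^{2} - 19 P$ ($V{\left(P \right)} = \left(P^{2} - 18 P\right) - \left(1 + P\right) = -1 + P^{2} - 19 P$)
$V{\left(E{\left(6 \right)} \right)} 160 - 195 = \left(-1 + 0^{2} - 0\right) 160 - 195 = \left(-1 + 0 + 0\right) 160 - 195 = \left(-1\right) 160 - 195 = -160 - 195 = -355$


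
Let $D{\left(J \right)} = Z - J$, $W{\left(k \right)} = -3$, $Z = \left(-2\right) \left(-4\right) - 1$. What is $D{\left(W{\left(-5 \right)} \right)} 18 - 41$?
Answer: $139$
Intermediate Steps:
$Z = 7$ ($Z = 8 - 1 = 7$)
$D{\left(J \right)} = 7 - J$
$D{\left(W{\left(-5 \right)} \right)} 18 - 41 = \left(7 - -3\right) 18 - 41 = \left(7 + 3\right) 18 - 41 = 10 \cdot 18 - 41 = 180 - 41 = 139$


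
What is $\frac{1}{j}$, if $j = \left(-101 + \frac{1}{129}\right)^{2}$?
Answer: $\frac{16641}{169728784} \approx 9.8045 \cdot 10^{-5}$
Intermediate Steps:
$j = \frac{169728784}{16641}$ ($j = \left(-101 + \frac{1}{129}\right)^{2} = \left(- \frac{13028}{129}\right)^{2} = \frac{169728784}{16641} \approx 10199.0$)
$\frac{1}{j} = \frac{1}{\frac{169728784}{16641}} = \frac{16641}{169728784}$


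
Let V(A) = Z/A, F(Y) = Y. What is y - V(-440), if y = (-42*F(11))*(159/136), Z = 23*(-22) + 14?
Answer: -2024277/3740 ≈ -541.25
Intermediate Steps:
Z = -492 (Z = -506 + 14 = -492)
y = -36729/68 (y = (-42*11)*(159/136) = -73458/136 = -462*159/136 = -36729/68 ≈ -540.13)
V(A) = -492/A
y - V(-440) = -36729/68 - (-492)/(-440) = -36729/68 - (-492)*(-1)/440 = -36729/68 - 1*123/110 = -36729/68 - 123/110 = -2024277/3740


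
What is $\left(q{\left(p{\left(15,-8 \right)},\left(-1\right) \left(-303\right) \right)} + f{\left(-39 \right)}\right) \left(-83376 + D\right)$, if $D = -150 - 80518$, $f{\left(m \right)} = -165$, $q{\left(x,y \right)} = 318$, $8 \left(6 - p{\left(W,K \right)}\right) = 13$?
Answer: $-25098732$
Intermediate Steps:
$p{\left(W,K \right)} = \frac{35}{8}$ ($p{\left(W,K \right)} = 6 - \frac{13}{8} = \frac{35}{8}$)
$D = -80668$ ($D = -150 - 80518 = -80668$)
$\left(q{\left(p{\left(15,-8 \right)},\left(-1\right) \left(-303\right) \right)} + f{\left(-39 \right)}\right) \left(-83376 + D\right) = \left(318 - 165\right) \left(-83376 - 80668\right) = 153 \left(-164044\right) = -25098732$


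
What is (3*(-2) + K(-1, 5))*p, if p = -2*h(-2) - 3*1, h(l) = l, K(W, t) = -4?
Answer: -10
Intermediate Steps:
p = 1 (p = -2*(-2) - 3*1 = 4 - 3 = 1)
(3*(-2) + K(-1, 5))*p = (3*(-2) - 4)*1 = (-6 - 4)*1 = -10*1 = -10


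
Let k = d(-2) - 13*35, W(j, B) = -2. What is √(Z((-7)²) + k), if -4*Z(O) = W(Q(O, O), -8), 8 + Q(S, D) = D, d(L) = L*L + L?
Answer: I*√1810/2 ≈ 21.272*I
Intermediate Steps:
d(L) = L + L² (d(L) = L² + L = L + L²)
Q(S, D) = -8 + D
Z(O) = ½ (Z(O) = -¼*(-2) = ½)
k = -453 (k = -2*(1 - 2) - 13*35 = -2*(-1) - 455 = 2 - 455 = -453)
√(Z((-7)²) + k) = √(½ - 453) = √(-905/2) = I*√1810/2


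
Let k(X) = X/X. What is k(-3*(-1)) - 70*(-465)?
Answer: 32551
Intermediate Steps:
k(X) = 1
k(-3*(-1)) - 70*(-465) = 1 - 70*(-465) = 1 + 32550 = 32551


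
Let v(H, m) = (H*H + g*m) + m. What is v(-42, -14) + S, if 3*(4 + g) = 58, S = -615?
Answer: 2761/3 ≈ 920.33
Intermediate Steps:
g = 46/3 (g = -4 + (⅓)*58 = -4 + 58/3 = 46/3 ≈ 15.333)
v(H, m) = H² + 49*m/3 (v(H, m) = (H*H + 46*m/3) + m = (H² + 46*m/3) + m = H² + 49*m/3)
v(-42, -14) + S = ((-42)² + (49/3)*(-14)) - 615 = (1764 - 686/3) - 615 = 4606/3 - 615 = 2761/3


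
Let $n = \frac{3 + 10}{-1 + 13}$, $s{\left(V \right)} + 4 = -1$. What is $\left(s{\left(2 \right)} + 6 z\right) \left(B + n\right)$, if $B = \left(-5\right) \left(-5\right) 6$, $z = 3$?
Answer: $\frac{23569}{12} \approx 1964.1$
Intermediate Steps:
$s{\left(V \right)} = -5$ ($s{\left(V \right)} = -4 - 1 = -5$)
$n = \frac{13}{12} \approx 1.0833$
$B = 150$ ($B = 25 \cdot 6 = 150$)
$\left(s{\left(2 \right)} + 6 z\right) \left(B + n\right) = \left(-5 + 6 \cdot 3\right) \left(150 + \frac{13}{12}\right) = \left(-5 + 18\right) \frac{1813}{12} = 13 \cdot \frac{1813}{12} = \frac{23569}{12}$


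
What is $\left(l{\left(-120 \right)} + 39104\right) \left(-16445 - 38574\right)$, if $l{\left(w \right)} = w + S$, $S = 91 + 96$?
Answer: $-2155149249$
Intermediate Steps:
$S = 187$
$l{\left(w \right)} = 187 + w$ ($l{\left(w \right)} = w + 187 = 187 + w$)
$\left(l{\left(-120 \right)} + 39104\right) \left(-16445 - 38574\right) = \left(\left(187 - 120\right) + 39104\right) \left(-16445 - 38574\right) = \left(67 + 39104\right) \left(-55019\right) = 39171 \left(-55019\right) = -2155149249$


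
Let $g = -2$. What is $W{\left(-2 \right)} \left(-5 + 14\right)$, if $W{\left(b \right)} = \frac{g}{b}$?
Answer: $9$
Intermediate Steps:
$W{\left(b \right)} = - \frac{2}{b}$
$W{\left(-2 \right)} \left(-5 + 14\right) = - \frac{2}{-2} \left(-5 + 14\right) = \left(-2\right) \left(- \frac{1}{2}\right) 9 = 1 \cdot 9 = 9$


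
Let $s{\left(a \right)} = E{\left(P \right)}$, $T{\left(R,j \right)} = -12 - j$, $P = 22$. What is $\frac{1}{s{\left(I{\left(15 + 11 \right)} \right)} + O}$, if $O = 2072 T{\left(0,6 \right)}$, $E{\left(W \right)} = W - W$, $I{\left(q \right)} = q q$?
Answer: $- \frac{1}{37296} \approx -2.6813 \cdot 10^{-5}$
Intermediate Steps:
$I{\left(q \right)} = q^{2}$
$E{\left(W \right)} = 0$
$s{\left(a \right)} = 0$
$O = -37296$ ($O = 2072 \left(-12 - 6\right) = 2072 \left(-18\right) = -37296$)
$\frac{1}{s{\left(I{\left(15 + 11 \right)} \right)} + O} = \frac{1}{0 - 37296} = \frac{1}{-37296} = - \frac{1}{37296}$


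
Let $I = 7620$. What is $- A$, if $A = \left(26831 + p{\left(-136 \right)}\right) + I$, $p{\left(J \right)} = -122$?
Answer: $-34329$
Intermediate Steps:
$A = 34329$ ($A = \left(26831 - 122\right) + 7620 = 26709 + 7620 = 34329$)
$- A = \left(-1\right) 34329 = -34329$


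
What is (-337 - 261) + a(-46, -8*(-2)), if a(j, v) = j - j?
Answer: -598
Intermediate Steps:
a(j, v) = 0
(-337 - 261) + a(-46, -8*(-2)) = (-337 - 261) + 0 = -598 + 0 = -598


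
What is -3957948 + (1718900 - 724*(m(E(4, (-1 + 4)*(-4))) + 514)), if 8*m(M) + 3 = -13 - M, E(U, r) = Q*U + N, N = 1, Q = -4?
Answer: -5222187/2 ≈ -2.6111e+6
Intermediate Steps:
E(U, r) = 1 - 4*U (E(U, r) = -4*U + 1 = 1 - 4*U)
m(M) = -2 - M/8 (m(M) = -3/8 + (-13 - M)/8 = -3/8 + (-13/8 - M/8) = -2 - M/8)
-3957948 + (1718900 - 724*(m(E(4, (-1 + 4)*(-4))) + 514)) = -3957948 + (1718900 - 724*((-2 - (1 - 4*4)/8) + 514)) = -3957948 + (1718900 - 724*((-2 - (1 - 16)/8) + 514)) = -3957948 + (1718900 - 724*((-2 - 1/8*(-15)) + 514)) = -3957948 + (1718900 - 724*((-2 + 15/8) + 514)) = -3957948 + (1718900 - 724*(-1/8 + 514)) = -3957948 + (1718900 - 724*4111/8) = -3957948 + (1718900 - 744091/2) = -3957948 + 2693709/2 = -5222187/2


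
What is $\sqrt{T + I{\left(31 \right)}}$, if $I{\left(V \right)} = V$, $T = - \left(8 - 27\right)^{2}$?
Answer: $i \sqrt{330} \approx 18.166 i$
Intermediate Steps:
$T = -361$ ($T = - \left(-19\right)^{2} = \left(-1\right) 361 = -361$)
$\sqrt{T + I{\left(31 \right)}} = \sqrt{-361 + 31} = \sqrt{-330} = i \sqrt{330}$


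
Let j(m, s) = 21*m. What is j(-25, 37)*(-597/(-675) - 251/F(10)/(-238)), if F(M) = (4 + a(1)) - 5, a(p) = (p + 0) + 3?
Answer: -66187/102 ≈ -648.89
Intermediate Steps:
a(p) = 3 + p (a(p) = p + 3 = 3 + p)
F(M) = 3 (F(M) = (4 + (3 + 1)) - 5 = (4 + 4) - 5 = 8 - 5 = 3)
j(-25, 37)*(-597/(-675) - 251/F(10)/(-238)) = (21*(-25))*(-597/(-675) - 251/3/(-238)) = -525*(-597*(-1/675) - 251*1/3*(-1/238)) = -525*(199/225 - 251/3*(-1/238)) = -525*(199/225 + 251/714) = -525*66187/53550 = -66187/102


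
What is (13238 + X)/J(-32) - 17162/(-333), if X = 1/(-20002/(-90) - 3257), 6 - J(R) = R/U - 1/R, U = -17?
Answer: 9241745805958/2808131391 ≈ 3291.1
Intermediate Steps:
J(R) = 6 + 1/R + R/17 (J(R) = 6 - (R/(-17) - 1/R) = 6 - (R*(-1/17) - 1/R) = 6 - (-R/17 - 1/R) = 6 - (-1/R - R/17) = 6 + (1/R + R/17) = 6 + 1/R + R/17)
X = -45/136564 (X = 1/(-20002*(-1/90) - 3257) = 1/(10001/45 - 3257) = 1/(-136564/45) = -45/136564 ≈ -0.00032952)
(13238 + X)/J(-32) - 17162/(-333) = (13238 - 45/136564)/(6 + 1/(-32) + (1/17)*(-32)) - 17162/(-333) = 1807834187/(136564*(6 - 1/32 - 32/17)) - 17162*(-1/333) = 1807834187/(136564*(2223/544)) + 17162/333 = (1807834187/136564)*(544/2223) + 17162/333 = 245865449432/75895443 + 17162/333 = 9241745805958/2808131391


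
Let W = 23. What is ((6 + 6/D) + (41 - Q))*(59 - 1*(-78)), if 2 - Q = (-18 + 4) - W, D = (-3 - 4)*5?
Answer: 37538/35 ≈ 1072.5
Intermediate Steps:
D = -35 (D = -7*5 = -35)
Q = 39 (Q = 2 - ((-18 + 4) - 1*23) = 2 - (-14 - 23) = 2 - 1*(-37) = 2 + 37 = 39)
((6 + 6/D) + (41 - Q))*(59 - 1*(-78)) = ((6 + 6/(-35)) + (41 - 1*39))*(59 - 1*(-78)) = ((6 + 6*(-1/35)) + (41 - 39))*(59 + 78) = ((6 - 6/35) + 2)*137 = (204/35 + 2)*137 = (274/35)*137 = 37538/35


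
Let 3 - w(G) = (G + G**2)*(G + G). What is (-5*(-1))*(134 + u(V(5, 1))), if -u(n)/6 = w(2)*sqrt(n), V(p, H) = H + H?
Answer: 670 + 630*sqrt(2) ≈ 1561.0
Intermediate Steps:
V(p, H) = 2*H
w(G) = 3 - 2*G*(G + G**2) (w(G) = 3 - (G + G**2)*(G + G) = 3 - (G + G**2)*2*G = 3 - 2*G*(G + G**2))
u(n) = 126*sqrt(n) (u(n) = -6*(3 - 2*2**2 - 2*2**3)*sqrt(n) = -6*(3 - 2*4 - 2*8)*sqrt(n) = -6*(3 - 8 - 16)*sqrt(n) = -(-126)*sqrt(n) = 126*sqrt(n))
(-5*(-1))*(134 + u(V(5, 1))) = (-5*(-1))*(134 + 126*sqrt(2*1)) = 5*(134 + 126*sqrt(2)) = 670 + 630*sqrt(2)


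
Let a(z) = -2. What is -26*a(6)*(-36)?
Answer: -1872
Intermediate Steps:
-26*a(6)*(-36) = -26*(-2)*(-36) = 52*(-36) = -1872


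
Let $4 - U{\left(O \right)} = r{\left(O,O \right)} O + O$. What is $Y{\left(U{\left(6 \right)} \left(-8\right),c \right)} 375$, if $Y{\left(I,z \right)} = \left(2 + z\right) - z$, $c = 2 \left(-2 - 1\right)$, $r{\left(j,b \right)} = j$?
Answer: $750$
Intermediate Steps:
$c = -6$ ($c = 2 \left(-3\right) = -6$)
$U{\left(O \right)} = 4 - O - O^{2}$ ($U{\left(O \right)} = 4 - \left(O O + O\right) = 4 - \left(O^{2} + O\right) = 4 - \left(O + O^{2}\right) = 4 - O - O^{2}$)
$Y{\left(I,z \right)} = 2$
$Y{\left(U{\left(6 \right)} \left(-8\right),c \right)} 375 = 2 \cdot 375 = 750$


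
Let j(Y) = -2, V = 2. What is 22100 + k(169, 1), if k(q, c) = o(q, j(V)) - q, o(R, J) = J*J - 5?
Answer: 21930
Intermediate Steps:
o(R, J) = -5 + J² (o(R, J) = J² - 5 = -5 + J²)
k(q, c) = -1 - q (k(q, c) = (-5 + (-2)²) - q = (-5 + 4) - q = -1 - q)
22100 + k(169, 1) = 22100 + (-1 - 1*169) = 22100 + (-1 - 169) = 22100 - 170 = 21930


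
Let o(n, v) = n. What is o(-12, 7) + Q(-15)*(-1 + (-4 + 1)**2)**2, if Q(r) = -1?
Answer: -76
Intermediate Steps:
o(-12, 7) + Q(-15)*(-1 + (-4 + 1)**2)**2 = -12 - (-1 + (-4 + 1)**2)**2 = -12 - (-1 + (-3)**2)**2 = -12 - (-1 + 9)**2 = -12 - 1*8**2 = -12 - 1*64 = -12 - 64 = -76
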